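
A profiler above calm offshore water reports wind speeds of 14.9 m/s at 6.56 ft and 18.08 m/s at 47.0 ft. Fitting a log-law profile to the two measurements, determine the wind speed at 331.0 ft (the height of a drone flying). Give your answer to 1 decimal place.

21.2 m/s

Log law: V ∝ ln(z/z₀). From the pair, with r = V₁/V₂ = 0.82412,
ln z₀ = (ln z₁ − r·ln z₂)/(1 − r) = (1.8810 − 0.82412×3.8501)/0.17588 = -7.3456 → z₀ = 0.0006455 ft
V₃ = V₁ · ln(z₃/z₀)/ln(z₁/z₀) = 14.9 × 13.1477/9.2266 = 21.2322 m/s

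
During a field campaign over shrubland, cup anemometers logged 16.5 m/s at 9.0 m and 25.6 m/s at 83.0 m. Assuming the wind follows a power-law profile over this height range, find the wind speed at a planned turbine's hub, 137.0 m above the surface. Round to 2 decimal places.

First find α: α = ln(V₂/V₁)/ln(z₂/z₁) = ln(25.6/16.5)/ln(83.0/9.0) = 0.43923/2.22162 = 0.1977
Extrapolate from 83.0 m to 137.0 m: V₃ = 25.6 × (137.0/83.0)^0.1977 = 25.6 × 1.1042 = 28.2663 m/s

28.27 m/s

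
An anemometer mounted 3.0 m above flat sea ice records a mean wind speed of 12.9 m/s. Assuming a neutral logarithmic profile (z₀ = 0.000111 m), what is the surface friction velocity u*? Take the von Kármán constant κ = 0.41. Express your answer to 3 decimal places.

u* ≈ 0.518 m/s

Log law: V(z) = (u*/κ) · ln(z/z₀) ⇒ u* = κ · V / ln(z/z₀)
u* = 0.41 × 12.9 / ln(3.0/0.000111) = 0.41 × 12.9 / 10.2046
   = 5.2890 / 10.2046 = 0.5183 m/s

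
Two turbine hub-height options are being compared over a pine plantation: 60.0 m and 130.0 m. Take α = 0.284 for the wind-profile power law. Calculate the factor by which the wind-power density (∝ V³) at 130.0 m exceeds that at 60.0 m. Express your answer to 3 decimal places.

1.932

Speed ratio: V_B/V_A = (z_B/z_A)^α = (130.0/60.0)^0.284 = (2.1667)^0.284 = 1.24556
Power-density ratio: P_B/P_A = (V_B/V_A)³ = (1.24556)³ = 1.93239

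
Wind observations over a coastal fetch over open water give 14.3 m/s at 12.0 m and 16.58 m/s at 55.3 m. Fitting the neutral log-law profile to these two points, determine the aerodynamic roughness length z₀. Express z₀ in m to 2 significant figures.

Log law: V(z) ∝ ln(z/z₀). With r = V₁/V₂ = 14.3/16.58 = 0.86248,
r · ln(z₂/z₀) = ln(z₁/z₀) ⇒ ln z₀ = (ln z₁ − r·ln z₂)/(1 − r)
ln z₀ = (2.48491 − 0.86248×4.01277) / 0.13752 = -7.0978
z₀ = exp(-7.0978) = 0.0008270 m

z₀ ≈ 0.00083 m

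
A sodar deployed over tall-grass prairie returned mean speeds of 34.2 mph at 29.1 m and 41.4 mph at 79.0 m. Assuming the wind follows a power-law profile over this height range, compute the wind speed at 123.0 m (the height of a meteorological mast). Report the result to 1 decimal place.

First find α: α = ln(V₂/V₁)/ln(z₂/z₁) = ln(41.4/34.2)/ln(79.0/29.1) = 0.19106/0.99871 = 0.1913
Extrapolate from 79.0 m to 123.0 m: V₃ = 41.4 × (123.0/79.0)^0.1913 = 41.4 × 1.0884 = 45.0592 mph

45.1 mph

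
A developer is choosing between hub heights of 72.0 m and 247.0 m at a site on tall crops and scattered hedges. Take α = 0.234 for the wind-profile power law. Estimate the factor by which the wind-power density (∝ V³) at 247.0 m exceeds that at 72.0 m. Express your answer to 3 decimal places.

2.376

Speed ratio: V_B/V_A = (z_B/z_A)^α = (247.0/72.0)^0.234 = (3.4306)^0.234 = 1.33437
Power-density ratio: P_B/P_A = (V_B/V_A)³ = (1.33437)³ = 2.37589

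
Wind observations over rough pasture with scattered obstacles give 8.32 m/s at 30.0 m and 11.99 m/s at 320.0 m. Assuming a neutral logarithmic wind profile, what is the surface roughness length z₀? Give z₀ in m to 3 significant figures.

Log law: V(z) ∝ ln(z/z₀). With r = V₁/V₂ = 8.32/11.99 = 0.69391,
r · ln(z₂/z₀) = ln(z₁/z₀) ⇒ ln z₀ = (ln z₁ − r·ln z₂)/(1 − r)
ln z₀ = (3.40120 − 0.69391×5.76832) / 0.30609 = -1.9651
z₀ = exp(-1.9651) = 0.1401 m

z₀ ≈ 0.140 m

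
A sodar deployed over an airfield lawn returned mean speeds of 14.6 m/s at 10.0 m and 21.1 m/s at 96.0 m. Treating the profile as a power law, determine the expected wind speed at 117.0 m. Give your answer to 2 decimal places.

First find α: α = ln(V₂/V₁)/ln(z₂/z₁) = ln(21.1/14.6)/ln(96.0/10.0) = 0.36825/2.26176 = 0.1628
Extrapolate from 96.0 m to 117.0 m: V₃ = 21.1 × (117.0/96.0)^0.1628 = 21.1 × 1.0327 = 21.7907 m/s

21.79 m/s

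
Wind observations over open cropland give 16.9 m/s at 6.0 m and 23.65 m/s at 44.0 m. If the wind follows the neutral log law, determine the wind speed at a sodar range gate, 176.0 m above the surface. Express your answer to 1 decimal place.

28.3 m/s

Log law: V ∝ ln(z/z₀). From the pair, with r = V₁/V₂ = 0.71459,
ln z₀ = (ln z₁ − r·ln z₂)/(1 − r) = (1.7918 − 0.71459×3.7842)/0.28541 = -3.1967 → z₀ = 0.04090 m
V₃ = V₁ · ln(z₃/z₀)/ln(z₁/z₀) = 16.9 × 8.3672/4.9885 = 28.3465 m/s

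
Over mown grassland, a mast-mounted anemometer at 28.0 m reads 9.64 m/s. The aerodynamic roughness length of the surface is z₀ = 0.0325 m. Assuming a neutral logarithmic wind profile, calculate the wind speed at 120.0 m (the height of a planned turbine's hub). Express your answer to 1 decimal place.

11.7 m/s

Log law: V(z) ∝ ln(z/z₀), so V₂/V₁ = ln(z₂/z₀) / ln(z₁/z₀).
ln(120.0/0.0325) = 8.2140, ln(28.0/0.0325) = 6.7587
V₂ = 9.64 × 8.2140/6.7587 = 9.64 × 1.2153 = 11.7157 m/s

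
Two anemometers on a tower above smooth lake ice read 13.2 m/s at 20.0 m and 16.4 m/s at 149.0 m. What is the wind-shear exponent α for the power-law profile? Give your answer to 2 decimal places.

Power law: V₂/V₁ = (z₂/z₁)^α ⇒ α = ln(V₂/V₁) / ln(z₂/z₁)
α = ln(16.4/13.2) / ln(149.0/20.0) = ln(1.2424) / ln(7.4500)
  = 0.21706 / 2.00821 = 0.10809

α ≈ 0.11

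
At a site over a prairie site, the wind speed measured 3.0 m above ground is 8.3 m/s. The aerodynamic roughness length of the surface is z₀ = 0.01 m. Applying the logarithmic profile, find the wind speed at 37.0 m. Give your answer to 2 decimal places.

Log law: V(z) ∝ ln(z/z₀), so V₂/V₁ = ln(z₂/z₀) / ln(z₁/z₀).
ln(37.0/0.01) = 8.2161, ln(3.0/0.01) = 5.7038
V₂ = 8.3 × 8.2161/5.7038 = 8.3 × 1.4405 = 11.9558 m/s

11.96 m/s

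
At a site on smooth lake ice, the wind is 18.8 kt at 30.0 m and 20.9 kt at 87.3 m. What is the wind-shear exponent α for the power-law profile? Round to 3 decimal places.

α ≈ 0.099

Power law: V₂/V₁ = (z₂/z₁)^α ⇒ α = ln(V₂/V₁) / ln(z₂/z₁)
α = ln(20.9/18.8) / ln(87.3/30.0) = ln(1.1117) / ln(2.9100)
  = 0.10589 / 1.06815 = 0.09914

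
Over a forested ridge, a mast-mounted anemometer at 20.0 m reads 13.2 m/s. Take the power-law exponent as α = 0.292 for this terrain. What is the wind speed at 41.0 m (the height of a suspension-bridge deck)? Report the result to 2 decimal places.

16.28 m/s

Power-law profile: V₂ = V₁ · (z₂/z₁)^α
V₂ = 13.2 × (41.0/20.0)^0.292 = 13.2 × (2.0500)^0.292
    = 13.2 × 1.2332 = 16.2782 m/s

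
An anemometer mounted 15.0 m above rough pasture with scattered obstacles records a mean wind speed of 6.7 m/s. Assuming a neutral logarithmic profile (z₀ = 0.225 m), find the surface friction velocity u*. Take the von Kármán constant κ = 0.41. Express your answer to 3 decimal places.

u* ≈ 0.654 m/s

Log law: V(z) = (u*/κ) · ln(z/z₀) ⇒ u* = κ · V / ln(z/z₀)
u* = 0.41 × 6.7 / ln(15.0/0.225) = 0.41 × 6.7 / 4.1997
   = 2.7470 / 4.1997 = 0.6541 m/s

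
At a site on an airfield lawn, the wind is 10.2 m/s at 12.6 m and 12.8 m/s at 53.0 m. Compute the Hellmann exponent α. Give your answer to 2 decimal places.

α ≈ 0.16

Power law: V₂/V₁ = (z₂/z₁)^α ⇒ α = ln(V₂/V₁) / ln(z₂/z₁)
α = ln(12.8/10.2) / ln(53.0/12.6) = ln(1.2549) / ln(4.2063)
  = 0.22706 / 1.43660 = 0.15805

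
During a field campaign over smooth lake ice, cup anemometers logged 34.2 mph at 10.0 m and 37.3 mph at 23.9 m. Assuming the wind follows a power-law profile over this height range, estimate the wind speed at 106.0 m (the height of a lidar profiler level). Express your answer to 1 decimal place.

First find α: α = ln(V₂/V₁)/ln(z₂/z₁) = ln(37.3/34.2)/ln(23.9/10.0) = 0.08677/0.87129 = 0.0996
Extrapolate from 23.9 m to 106.0 m: V₃ = 37.3 × (106.0/23.9)^0.0996 = 37.3 × 1.1599 = 43.2644 mph

43.3 mph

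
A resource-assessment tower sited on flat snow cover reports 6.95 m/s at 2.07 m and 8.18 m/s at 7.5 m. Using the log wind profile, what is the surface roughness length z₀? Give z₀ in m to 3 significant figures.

z₀ ≈ 0.00144 m

Log law: V(z) ∝ ln(z/z₀). With r = V₁/V₂ = 6.95/8.18 = 0.84963,
r · ln(z₂/z₀) = ln(z₁/z₀) ⇒ ln z₀ = (ln z₁ − r·ln z₂)/(1 − r)
ln z₀ = (0.72755 − 0.84963×2.01490) / 0.15037 = -6.5465
z₀ = exp(-6.5465) = 0.001435 m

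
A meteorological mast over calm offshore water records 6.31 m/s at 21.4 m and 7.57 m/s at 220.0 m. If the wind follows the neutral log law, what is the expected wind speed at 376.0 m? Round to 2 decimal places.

7.86 m/s

Log law: V ∝ ln(z/z₀). From the pair, with r = V₁/V₂ = 0.83355,
ln z₀ = (ln z₁ − r·ln z₂)/(1 − r) = (3.0634 − 0.83355×5.3936)/0.16645 = -8.6063 → z₀ = 0.0001830 m
V₃ = V₁ · ln(z₃/z₀)/ln(z₁/z₀) = 6.31 × 14.5359/11.6697 = 7.8598 m/s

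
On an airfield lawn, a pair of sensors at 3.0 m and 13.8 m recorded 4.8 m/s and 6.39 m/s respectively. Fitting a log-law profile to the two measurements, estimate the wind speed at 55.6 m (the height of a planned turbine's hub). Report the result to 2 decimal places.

7.84 m/s

Log law: V ∝ ln(z/z₀). From the pair, with r = V₁/V₂ = 0.75117,
ln z₀ = (ln z₁ − r·ln z₂)/(1 − r) = (1.0986 − 0.75117×2.6247)/0.24883 = -3.5084 → z₀ = 0.02995 m
V₃ = V₁ · ln(z₃/z₀)/ln(z₁/z₀) = 4.8 × 7.5265/4.6070 = 7.8419 m/s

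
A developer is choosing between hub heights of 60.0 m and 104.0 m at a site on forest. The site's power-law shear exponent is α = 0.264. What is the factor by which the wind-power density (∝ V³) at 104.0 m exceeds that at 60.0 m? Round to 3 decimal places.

Speed ratio: V_B/V_A = (z_B/z_A)^α = (104.0/60.0)^0.264 = (1.7333)^0.264 = 1.15628
Power-density ratio: P_B/P_A = (V_B/V_A)³ = (1.15628)³ = 1.54595

1.546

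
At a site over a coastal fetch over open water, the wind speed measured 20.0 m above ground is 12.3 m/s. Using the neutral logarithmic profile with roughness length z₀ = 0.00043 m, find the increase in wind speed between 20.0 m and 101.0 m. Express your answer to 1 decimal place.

Log law: V₂ = V₁ · ln(z₂/z₀)/ln(z₁/z₀) = 12.3 × 12.3668/10.7475 = 14.1533 m/s
ΔV = 14.1533 − 12.3 = 1.8533 m/s

1.9 m/s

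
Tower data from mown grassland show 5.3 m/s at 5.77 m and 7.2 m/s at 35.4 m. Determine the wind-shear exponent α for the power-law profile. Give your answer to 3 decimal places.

Power law: V₂/V₁ = (z₂/z₁)^α ⇒ α = ln(V₂/V₁) / ln(z₂/z₁)
α = ln(7.2/5.3) / ln(35.4/5.77) = ln(1.3585) / ln(6.1352)
  = 0.30637 / 1.81404 = 0.16889

α ≈ 0.169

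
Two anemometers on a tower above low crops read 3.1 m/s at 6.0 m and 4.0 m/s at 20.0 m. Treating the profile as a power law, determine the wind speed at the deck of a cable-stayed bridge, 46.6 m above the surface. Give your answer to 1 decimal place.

First find α: α = ln(V₂/V₁)/ln(z₂/z₁) = ln(4.0/3.1)/ln(20.0/6.0) = 0.25489/1.20397 = 0.2117
Extrapolate from 20.0 m to 46.6 m: V₃ = 4.0 × (46.6/20.0)^0.2117 = 4.0 × 1.1961 = 4.7845 m/s

4.8 m/s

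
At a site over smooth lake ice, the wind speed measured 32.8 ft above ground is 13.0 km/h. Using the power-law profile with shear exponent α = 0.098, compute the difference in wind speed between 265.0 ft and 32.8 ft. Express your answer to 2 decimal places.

Power law: V₂ = V₁ · (z₂/z₁)^α = 13.0 × (8.0793)^0.098 = 15.9539 km/h
ΔV = 15.9539 − 13.0 = 2.9539 km/h

2.95 km/h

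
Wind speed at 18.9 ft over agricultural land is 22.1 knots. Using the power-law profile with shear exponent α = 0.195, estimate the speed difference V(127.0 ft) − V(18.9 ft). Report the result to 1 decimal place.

Power law: V₂ = V₁ · (z₂/z₁)^α = 22.1 × (6.7196)^0.195 = 32.0423 knots
ΔV = 32.0423 − 22.1 = 9.9423 knots

9.9 knots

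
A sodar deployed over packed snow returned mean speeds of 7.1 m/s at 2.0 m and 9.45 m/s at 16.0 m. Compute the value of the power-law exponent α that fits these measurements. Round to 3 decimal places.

α ≈ 0.137

Power law: V₂/V₁ = (z₂/z₁)^α ⇒ α = ln(V₂/V₁) / ln(z₂/z₁)
α = ln(9.45/7.1) / ln(16.0/2.0) = ln(1.3310) / ln(8.0000)
  = 0.28592 / 2.07944 = 0.13750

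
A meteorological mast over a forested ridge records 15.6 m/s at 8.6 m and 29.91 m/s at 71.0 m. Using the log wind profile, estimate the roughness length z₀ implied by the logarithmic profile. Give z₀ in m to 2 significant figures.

Log law: V(z) ∝ ln(z/z₀). With r = V₁/V₂ = 15.6/29.91 = 0.52156,
r · ln(z₂/z₀) = ln(z₁/z₀) ⇒ ln z₀ = (ln z₁ − r·ln z₂)/(1 − r)
ln z₀ = (2.15176 − 0.52156×4.26268) / 0.47844 = -0.1494
z₀ = exp(-0.1494) = 0.8612 m

z₀ ≈ 0.86 m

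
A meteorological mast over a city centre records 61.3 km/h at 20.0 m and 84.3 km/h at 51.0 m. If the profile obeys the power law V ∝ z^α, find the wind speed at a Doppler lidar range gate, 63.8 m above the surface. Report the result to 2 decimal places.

First find α: α = ln(V₂/V₁)/ln(z₂/z₁) = ln(84.3/61.3)/ln(51.0/20.0) = 0.31860/0.93609 = 0.3404
Extrapolate from 51.0 m to 63.8 m: V₃ = 84.3 × (63.8/51.0)^0.3404 = 84.3 × 1.0792 = 90.9760 km/h

90.98 km/h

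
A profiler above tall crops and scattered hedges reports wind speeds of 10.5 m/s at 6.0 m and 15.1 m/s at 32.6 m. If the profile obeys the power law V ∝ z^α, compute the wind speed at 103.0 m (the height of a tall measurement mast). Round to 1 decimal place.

First find α: α = ln(V₂/V₁)/ln(z₂/z₁) = ln(15.1/10.5)/ln(32.6/6.0) = 0.36332/1.69255 = 0.2147
Extrapolate from 32.6 m to 103.0 m: V₃ = 15.1 × (103.0/32.6)^0.2147 = 15.1 × 1.2801 = 19.3297 m/s

19.3 m/s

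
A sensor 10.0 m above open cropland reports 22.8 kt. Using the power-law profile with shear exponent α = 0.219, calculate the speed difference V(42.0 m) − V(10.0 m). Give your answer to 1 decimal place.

Power law: V₂ = V₁ · (z₂/z₁)^α = 22.8 × (4.2000)^0.219 = 31.2195 kt
ΔV = 31.2195 − 22.8 = 8.4195 kt

8.4 kt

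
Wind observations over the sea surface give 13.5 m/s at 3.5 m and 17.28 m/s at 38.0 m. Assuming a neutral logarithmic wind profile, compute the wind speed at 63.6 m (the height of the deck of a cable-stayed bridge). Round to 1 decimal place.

18.1 m/s

Log law: V ∝ ln(z/z₀). From the pair, with r = V₁/V₂ = 0.78125,
ln z₀ = (ln z₁ − r·ln z₂)/(1 − r) = (1.2528 − 0.78125×3.6376)/0.21875 = -7.2645 → z₀ = 0.0007000 m
V₃ = V₁ · ln(z₃/z₀)/ln(z₁/z₀) = 13.5 × 11.4171/8.5172 = 18.0963 m/s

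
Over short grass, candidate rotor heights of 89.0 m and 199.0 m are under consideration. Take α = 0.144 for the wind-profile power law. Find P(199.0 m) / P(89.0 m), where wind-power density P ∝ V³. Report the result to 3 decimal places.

1.416

Speed ratio: V_B/V_A = (z_B/z_A)^α = (199.0/89.0)^0.144 = (2.2360)^0.144 = 1.12285
Power-density ratio: P_B/P_A = (V_B/V_A)³ = (1.12285)³ = 1.41569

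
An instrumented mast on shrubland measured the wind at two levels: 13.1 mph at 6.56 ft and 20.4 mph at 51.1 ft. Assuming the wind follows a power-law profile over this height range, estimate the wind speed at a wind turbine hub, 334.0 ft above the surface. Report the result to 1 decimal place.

30.6 mph

First find α: α = ln(V₂/V₁)/ln(z₂/z₁) = ln(20.4/13.1)/ln(51.1/6.56) = 0.44292/2.05279 = 0.2158
Extrapolate from 51.1 ft to 334.0 ft: V₃ = 20.4 × (334.0/51.1)^0.2158 = 20.4 × 1.4994 = 30.5879 mph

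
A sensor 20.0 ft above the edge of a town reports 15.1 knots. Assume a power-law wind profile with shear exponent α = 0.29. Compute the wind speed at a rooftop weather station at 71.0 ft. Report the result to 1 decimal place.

Power-law profile: V₂ = V₁ · (z₂/z₁)^α
V₂ = 15.1 × (71.0/20.0)^0.29 = 15.1 × (3.5500)^0.29
    = 15.1 × 1.4440 = 21.8044 knots

21.8 knots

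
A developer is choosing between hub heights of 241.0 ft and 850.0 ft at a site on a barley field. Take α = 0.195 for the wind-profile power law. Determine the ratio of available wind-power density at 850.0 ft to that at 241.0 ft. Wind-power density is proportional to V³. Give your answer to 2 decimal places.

2.09

Speed ratio: V_B/V_A = (z_B/z_A)^α = (850.0/241.0)^0.195 = (3.5270)^0.195 = 1.27863
Power-density ratio: P_B/P_A = (V_B/V_A)³ = (1.27863)³ = 2.09040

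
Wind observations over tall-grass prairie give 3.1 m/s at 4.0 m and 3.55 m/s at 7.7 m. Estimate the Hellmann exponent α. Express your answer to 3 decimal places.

Power law: V₂/V₁ = (z₂/z₁)^α ⇒ α = ln(V₂/V₁) / ln(z₂/z₁)
α = ln(3.55/3.1) / ln(7.7/4.0) = ln(1.1452) / ln(1.9250)
  = 0.13555 / 0.65493 = 0.20696

α ≈ 0.207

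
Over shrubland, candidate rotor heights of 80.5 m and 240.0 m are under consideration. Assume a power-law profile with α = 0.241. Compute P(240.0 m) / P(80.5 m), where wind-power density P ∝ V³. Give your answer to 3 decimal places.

2.203

Speed ratio: V_B/V_A = (z_B/z_A)^α = (240.0/80.5)^0.241 = (2.9814)^0.241 = 1.30117
Power-density ratio: P_B/P_A = (V_B/V_A)³ = (1.30117)³ = 2.20294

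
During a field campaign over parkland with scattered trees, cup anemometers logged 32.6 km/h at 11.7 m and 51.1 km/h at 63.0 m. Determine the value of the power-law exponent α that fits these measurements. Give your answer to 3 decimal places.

α ≈ 0.267

Power law: V₂/V₁ = (z₂/z₁)^α ⇒ α = ln(V₂/V₁) / ln(z₂/z₁)
α = ln(51.1/32.6) / ln(63.0/11.7) = ln(1.5675) / ln(5.3846)
  = 0.44947 / 1.68355 = 0.26698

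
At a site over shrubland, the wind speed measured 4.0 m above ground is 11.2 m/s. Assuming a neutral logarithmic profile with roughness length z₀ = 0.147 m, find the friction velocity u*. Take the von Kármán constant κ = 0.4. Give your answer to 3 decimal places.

u* ≈ 1.356 m/s

Log law: V(z) = (u*/κ) · ln(z/z₀) ⇒ u* = κ · V / ln(z/z₀)
u* = 0.4 × 11.2 / ln(4.0/0.147) = 0.4 × 11.2 / 3.3036
   = 4.4800 / 3.3036 = 1.3561 m/s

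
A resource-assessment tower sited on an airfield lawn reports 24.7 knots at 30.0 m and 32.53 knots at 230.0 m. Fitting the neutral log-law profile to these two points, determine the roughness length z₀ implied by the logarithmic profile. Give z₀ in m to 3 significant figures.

z₀ ≈ 0.0486 m

Log law: V(z) ∝ ln(z/z₀). With r = V₁/V₂ = 24.7/32.53 = 0.75930,
r · ln(z₂/z₀) = ln(z₁/z₀) ⇒ ln z₀ = (ln z₁ − r·ln z₂)/(1 − r)
ln z₀ = (3.40120 − 0.75930×5.43808) / 0.24070 = -3.0242
z₀ = exp(-3.0242) = 0.04860 m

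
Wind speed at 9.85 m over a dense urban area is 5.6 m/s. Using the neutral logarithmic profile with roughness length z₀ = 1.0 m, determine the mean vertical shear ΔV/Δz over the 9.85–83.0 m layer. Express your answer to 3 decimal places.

0.071 m/s/m

Log law: V₂ = V₁ · ln(z₂/z₀)/ln(z₁/z₀) = 5.6 × 4.4188/2.2875 = 10.8178 m/s
ΔV/Δz = (10.8178 − 5.6)/(83.0 − 9.85) = 5.2178/73.1500 = 0.07133 m/s/m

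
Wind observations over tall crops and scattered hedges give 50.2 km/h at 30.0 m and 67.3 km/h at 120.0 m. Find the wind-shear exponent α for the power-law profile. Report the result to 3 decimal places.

α ≈ 0.211

Power law: V₂/V₁ = (z₂/z₁)^α ⇒ α = ln(V₂/V₁) / ln(z₂/z₁)
α = ln(67.3/50.2) / ln(120.0/30.0) = ln(1.3406) / ln(4.0000)
  = 0.29315 / 1.38629 = 0.21146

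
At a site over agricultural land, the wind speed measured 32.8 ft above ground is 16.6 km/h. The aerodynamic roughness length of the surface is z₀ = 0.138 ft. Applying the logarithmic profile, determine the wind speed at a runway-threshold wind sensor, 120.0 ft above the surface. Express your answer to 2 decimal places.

Log law: V(z) ∝ ln(z/z₀), so V₂/V₁ = ln(z₂/z₀) / ln(z₁/z₀).
ln(120.0/0.138) = 6.7680, ln(32.8/0.138) = 5.4709
V₂ = 16.6 × 6.7680/5.4709 = 16.6 × 1.2371 = 20.5356 km/h

20.54 km/h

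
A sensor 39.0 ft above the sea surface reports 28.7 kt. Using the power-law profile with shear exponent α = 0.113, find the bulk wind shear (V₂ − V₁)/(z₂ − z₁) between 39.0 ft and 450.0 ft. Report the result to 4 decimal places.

0.0222 kt/ft

Power law: V₂ = V₁ · (z₂/z₁)^α = 28.7 × (11.5385)^0.113 = 37.8359 kt
ΔV/Δz = (37.8359 − 28.7)/(450.0 − 39.0) = 9.1359/411.0000 = 0.02223 kt/ft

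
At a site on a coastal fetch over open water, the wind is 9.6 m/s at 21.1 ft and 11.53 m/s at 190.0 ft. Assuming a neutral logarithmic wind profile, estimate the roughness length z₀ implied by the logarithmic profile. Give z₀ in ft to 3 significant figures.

Log law: V(z) ∝ ln(z/z₀). With r = V₁/V₂ = 9.6/11.53 = 0.83261,
r · ln(z₂/z₀) = ln(z₁/z₀) ⇒ ln z₀ = (ln z₁ − r·ln z₂)/(1 − r)
ln z₀ = (3.04927 − 0.83261×5.24702) / 0.16739 = -7.8825
z₀ = exp(-7.8825) = 0.0003773 ft

z₀ ≈ 0.000377 ft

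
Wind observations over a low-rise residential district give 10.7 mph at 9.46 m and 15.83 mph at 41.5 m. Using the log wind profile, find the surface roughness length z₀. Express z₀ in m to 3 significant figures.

Log law: V(z) ∝ ln(z/z₀). With r = V₁/V₂ = 10.7/15.83 = 0.67593,
r · ln(z₂/z₀) = ln(z₁/z₀) ⇒ ln z₀ = (ln z₁ − r·ln z₂)/(1 − r)
ln z₀ = (2.24707 − 0.67593×3.72569) / 0.32407 = -0.8370
z₀ = exp(-0.8370) = 0.4330 m

z₀ ≈ 0.433 m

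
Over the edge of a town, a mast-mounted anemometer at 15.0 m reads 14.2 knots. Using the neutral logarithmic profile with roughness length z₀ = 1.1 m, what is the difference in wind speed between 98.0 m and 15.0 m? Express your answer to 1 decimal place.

Log law: V₂ = V₁ · ln(z₂/z₀)/ln(z₁/z₀) = 14.2 × 4.4897/2.6127 = 24.4009 knots
ΔV = 24.4009 − 14.2 = 10.2009 knots

10.2 knots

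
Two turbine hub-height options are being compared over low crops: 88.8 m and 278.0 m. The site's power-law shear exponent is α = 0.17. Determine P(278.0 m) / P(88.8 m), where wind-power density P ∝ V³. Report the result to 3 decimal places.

Speed ratio: V_B/V_A = (z_B/z_A)^α = (278.0/88.8)^0.17 = (3.1306)^0.17 = 1.21411
Power-density ratio: P_B/P_A = (V_B/V_A)³ = (1.21411)³ = 1.78967

1.790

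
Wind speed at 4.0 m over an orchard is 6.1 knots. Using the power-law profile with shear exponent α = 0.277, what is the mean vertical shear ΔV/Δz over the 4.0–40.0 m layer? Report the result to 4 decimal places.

Power law: V₂ = V₁ · (z₂/z₁)^α = 6.1 × (10.0000)^0.277 = 11.5433 knots
ΔV/Δz = (11.5433 − 6.1)/(40.0 − 4.0) = 5.4433/36.0000 = 0.15120 knots/m

0.1512 knots/m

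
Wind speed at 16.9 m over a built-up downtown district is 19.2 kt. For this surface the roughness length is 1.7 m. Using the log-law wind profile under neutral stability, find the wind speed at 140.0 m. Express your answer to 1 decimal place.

Log law: V(z) ∝ ln(z/z₀), so V₂/V₁ = ln(z₂/z₀) / ln(z₁/z₀).
ln(140.0/1.7) = 4.4110, ln(16.9/1.7) = 2.2967
V₂ = 19.2 × 4.4110/2.2967 = 19.2 × 1.9206 = 36.8755 kt

36.9 kt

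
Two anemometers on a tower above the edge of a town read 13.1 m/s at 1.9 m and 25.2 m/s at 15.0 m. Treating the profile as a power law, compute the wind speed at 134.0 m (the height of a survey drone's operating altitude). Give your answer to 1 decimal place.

50.4 m/s

First find α: α = ln(V₂/V₁)/ln(z₂/z₁) = ln(25.2/13.1)/ln(15.0/1.9) = 0.65423/2.06620 = 0.3166
Extrapolate from 15.0 m to 134.0 m: V₃ = 25.2 × (134.0/15.0)^0.3166 = 25.2 × 2.0004 = 50.4110 m/s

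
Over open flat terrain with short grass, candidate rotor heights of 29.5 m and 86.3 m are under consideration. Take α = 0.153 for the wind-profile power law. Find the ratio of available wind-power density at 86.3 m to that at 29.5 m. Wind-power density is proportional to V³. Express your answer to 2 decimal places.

1.64

Speed ratio: V_B/V_A = (z_B/z_A)^α = (86.3/29.5)^0.153 = (2.9254)^0.153 = 1.17849
Power-density ratio: P_B/P_A = (V_B/V_A)³ = (1.17849)³ = 1.63674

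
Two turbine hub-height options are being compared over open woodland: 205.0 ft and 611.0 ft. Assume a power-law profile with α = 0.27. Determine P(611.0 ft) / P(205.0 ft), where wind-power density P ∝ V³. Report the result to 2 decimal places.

2.42

Speed ratio: V_B/V_A = (z_B/z_A)^α = (611.0/205.0)^0.27 = (2.9805)^0.27 = 1.34294
Power-density ratio: P_B/P_A = (V_B/V_A)³ = (1.34294)³ = 2.42199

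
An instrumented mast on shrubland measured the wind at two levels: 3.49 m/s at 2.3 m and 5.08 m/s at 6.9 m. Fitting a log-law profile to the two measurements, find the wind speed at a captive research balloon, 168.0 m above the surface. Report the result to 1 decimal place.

Log law: V ∝ ln(z/z₀). From the pair, with r = V₁/V₂ = 0.68701,
ln z₀ = (ln z₁ − r·ln z₂)/(1 − r) = (0.8329 − 0.68701×1.9315)/0.31299 = -1.5785 → z₀ = 0.2063 m
V₃ = V₁ · ln(z₃/z₀)/ln(z₁/z₀) = 3.49 × 6.7025/2.4114 = 9.7004 m/s

9.7 m/s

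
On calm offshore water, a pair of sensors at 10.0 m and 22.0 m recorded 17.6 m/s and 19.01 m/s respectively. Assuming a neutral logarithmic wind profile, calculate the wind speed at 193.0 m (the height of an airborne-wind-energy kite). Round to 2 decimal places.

Log law: V ∝ ln(z/z₀). From the pair, with r = V₁/V₂ = 0.92583,
ln z₀ = (ln z₁ − r·ln z₂)/(1 − r) = (2.3026 − 0.92583×3.0910)/0.07417 = -7.5392 → z₀ = 0.0005318 m
V₃ = V₁ · ln(z₃/z₀)/ln(z₁/z₀) = 17.6 × 12.8018/9.8417 = 22.8936 m/s

22.89 m/s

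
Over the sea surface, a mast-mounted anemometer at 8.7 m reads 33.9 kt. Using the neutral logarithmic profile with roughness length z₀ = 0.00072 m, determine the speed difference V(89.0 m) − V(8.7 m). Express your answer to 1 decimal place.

Log law: V₂ = V₁ · ln(z₂/z₀)/ln(z₁/z₀) = 33.9 × 11.7249/9.3996 = 42.2863 kt
ΔV = 42.2863 − 33.9 = 8.3863 kt

8.4 kt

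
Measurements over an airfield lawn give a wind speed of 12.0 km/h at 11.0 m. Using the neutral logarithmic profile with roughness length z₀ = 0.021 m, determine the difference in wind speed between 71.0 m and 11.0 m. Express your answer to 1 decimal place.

Log law: V₂ = V₁ · ln(z₂/z₀)/ln(z₁/z₀) = 12.0 × 8.1259/6.2611 = 15.5740 km/h
ΔV = 15.5740 − 12.0 = 3.5740 km/h

3.6 km/h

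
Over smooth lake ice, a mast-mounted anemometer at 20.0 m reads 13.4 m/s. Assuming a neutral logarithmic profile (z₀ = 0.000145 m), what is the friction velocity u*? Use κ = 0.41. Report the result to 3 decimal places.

Log law: V(z) = (u*/κ) · ln(z/z₀) ⇒ u* = κ · V / ln(z/z₀)
u* = 0.41 × 13.4 / ln(20.0/0.000145) = 0.41 × 13.4 / 11.8345
   = 5.4940 / 11.8345 = 0.4642 m/s

u* ≈ 0.464 m/s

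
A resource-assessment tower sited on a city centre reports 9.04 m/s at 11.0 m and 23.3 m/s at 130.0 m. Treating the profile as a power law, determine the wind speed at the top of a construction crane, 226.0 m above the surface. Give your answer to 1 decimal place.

28.8 m/s

First find α: α = ln(V₂/V₁)/ln(z₂/z₁) = ln(23.3/9.04)/ln(130.0/11.0) = 0.94679/2.46964 = 0.3834
Extrapolate from 130.0 m to 226.0 m: V₃ = 23.3 × (226.0/130.0)^0.3834 = 23.3 × 1.2362 = 28.8024 m/s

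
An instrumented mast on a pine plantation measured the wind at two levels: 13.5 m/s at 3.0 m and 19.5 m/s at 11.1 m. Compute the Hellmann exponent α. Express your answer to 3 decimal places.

α ≈ 0.281

Power law: V₂/V₁ = (z₂/z₁)^α ⇒ α = ln(V₂/V₁) / ln(z₂/z₁)
α = ln(19.5/13.5) / ln(11.1/3.0) = ln(1.4444) / ln(3.7000)
  = 0.36772 / 1.30833 = 0.28106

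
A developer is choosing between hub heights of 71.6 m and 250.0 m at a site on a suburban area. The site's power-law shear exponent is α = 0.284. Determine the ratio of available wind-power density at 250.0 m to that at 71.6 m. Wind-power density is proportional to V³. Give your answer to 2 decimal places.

2.90

Speed ratio: V_B/V_A = (z_B/z_A)^α = (250.0/71.6)^0.284 = (3.4916)^0.284 = 1.42633
Power-density ratio: P_B/P_A = (V_B/V_A)³ = (1.42633)³ = 2.90174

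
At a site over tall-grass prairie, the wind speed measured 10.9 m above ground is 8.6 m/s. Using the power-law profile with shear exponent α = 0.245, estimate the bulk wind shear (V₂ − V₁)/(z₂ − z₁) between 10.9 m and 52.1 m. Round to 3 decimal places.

Power law: V₂ = V₁ · (z₂/z₁)^α = 8.6 × (4.7798)^0.245 = 12.6169 m/s
ΔV/Δz = (12.6169 − 8.6)/(52.1 − 10.9) = 4.0169/41.2000 = 0.09750 m/s/m

0.097 m/s/m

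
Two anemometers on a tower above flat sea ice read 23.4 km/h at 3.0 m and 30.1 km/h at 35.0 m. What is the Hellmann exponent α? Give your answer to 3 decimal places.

α ≈ 0.102

Power law: V₂/V₁ = (z₂/z₁)^α ⇒ α = ln(V₂/V₁) / ln(z₂/z₁)
α = ln(30.1/23.4) / ln(35.0/3.0) = ln(1.2863) / ln(11.6667)
  = 0.25179 / 2.45674 = 0.10249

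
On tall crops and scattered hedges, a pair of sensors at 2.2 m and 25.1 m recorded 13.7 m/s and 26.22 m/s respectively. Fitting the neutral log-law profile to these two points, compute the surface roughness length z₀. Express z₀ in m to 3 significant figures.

Log law: V(z) ∝ ln(z/z₀). With r = V₁/V₂ = 13.7/26.22 = 0.52250,
r · ln(z₂/z₀) = ln(z₁/z₀) ⇒ ln z₀ = (ln z₁ − r·ln z₂)/(1 − r)
ln z₀ = (0.78846 − 0.52250×3.22287) / 0.47750 = -1.8754
z₀ = exp(-1.8754) = 0.1533 m

z₀ ≈ 0.153 m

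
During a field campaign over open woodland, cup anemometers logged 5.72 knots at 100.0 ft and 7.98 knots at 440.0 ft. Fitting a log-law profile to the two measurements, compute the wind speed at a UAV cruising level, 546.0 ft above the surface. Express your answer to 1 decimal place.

Log law: V ∝ ln(z/z₀). From the pair, with r = V₁/V₂ = 0.71679,
ln z₀ = (ln z₁ − r·ln z₂)/(1 − r) = (4.6052 − 0.71679×6.0868)/0.28321 = 0.8553 → z₀ = 2.352 ft
V₃ = V₁ · ln(z₃/z₀)/ln(z₁/z₀) = 5.72 × 5.4474/3.7499 = 8.3092 knots

8.3 knots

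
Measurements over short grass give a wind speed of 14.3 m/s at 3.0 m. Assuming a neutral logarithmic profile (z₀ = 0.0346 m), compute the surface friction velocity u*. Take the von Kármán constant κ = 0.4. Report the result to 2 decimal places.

u* ≈ 1.28 m/s

Log law: V(z) = (u*/κ) · ln(z/z₀) ⇒ u* = κ · V / ln(z/z₀)
u* = 0.4 × 14.3 / ln(3.0/0.0346) = 0.4 × 14.3 / 4.4625
   = 5.7200 / 4.4625 = 1.2818 m/s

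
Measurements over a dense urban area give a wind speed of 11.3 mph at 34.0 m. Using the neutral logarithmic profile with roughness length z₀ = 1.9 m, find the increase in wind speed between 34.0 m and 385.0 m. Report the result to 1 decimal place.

9.5 mph

Log law: V₂ = V₁ · ln(z₂/z₀)/ln(z₁/z₀) = 11.3 × 5.3114/2.8845 = 20.8073 mph
ΔV = 20.8073 − 11.3 = 9.5073 mph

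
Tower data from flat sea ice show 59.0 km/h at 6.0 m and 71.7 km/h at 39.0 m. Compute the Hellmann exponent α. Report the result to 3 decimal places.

Power law: V₂/V₁ = (z₂/z₁)^α ⇒ α = ln(V₂/V₁) / ln(z₂/z₁)
α = ln(71.7/59.0) / ln(39.0/6.0) = ln(1.2153) / ln(6.5000)
  = 0.19495 / 1.87180 = 0.10415

α ≈ 0.104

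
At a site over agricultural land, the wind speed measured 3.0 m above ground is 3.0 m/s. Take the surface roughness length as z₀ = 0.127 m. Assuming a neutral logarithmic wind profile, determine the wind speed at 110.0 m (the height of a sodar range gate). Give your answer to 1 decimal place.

Log law: V(z) ∝ ln(z/z₀), so V₂/V₁ = ln(z₂/z₀) / ln(z₁/z₀).
ln(110.0/0.127) = 6.7640, ln(3.0/0.127) = 3.1622
V₂ = 3.0 × 6.7640/3.1622 = 3.0 × 2.1390 = 6.4171 m/s

6.4 m/s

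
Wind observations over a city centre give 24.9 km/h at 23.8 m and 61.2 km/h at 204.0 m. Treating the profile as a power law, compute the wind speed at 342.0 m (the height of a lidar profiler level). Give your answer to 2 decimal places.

First find α: α = ln(V₂/V₁)/ln(z₂/z₁) = ln(61.2/24.9)/ln(204.0/23.8) = 0.89928/2.14843 = 0.4186
Extrapolate from 204.0 m to 342.0 m: V₃ = 61.2 × (342.0/204.0)^0.4186 = 61.2 × 1.2414 = 75.9762 km/h

75.98 km/h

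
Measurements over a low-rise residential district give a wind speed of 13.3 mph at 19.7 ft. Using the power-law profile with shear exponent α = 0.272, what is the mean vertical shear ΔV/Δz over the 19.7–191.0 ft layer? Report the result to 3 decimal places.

Power law: V₂ = V₁ · (z₂/z₁)^α = 13.3 × (9.6954)^0.272 = 24.6716 mph
ΔV/Δz = (24.6716 − 13.3)/(191.0 − 19.7) = 11.3716/171.3000 = 0.06638 mph/ft

0.066 mph/ft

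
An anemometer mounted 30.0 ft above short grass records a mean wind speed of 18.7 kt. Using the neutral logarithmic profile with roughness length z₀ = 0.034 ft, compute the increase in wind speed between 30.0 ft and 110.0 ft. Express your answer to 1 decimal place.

3.6 kt

Log law: V₂ = V₁ · ln(z₂/z₀)/ln(z₁/z₀) = 18.7 × 8.0819/6.7826 = 22.2822 kt
ΔV = 22.2822 − 18.7 = 3.5822 kt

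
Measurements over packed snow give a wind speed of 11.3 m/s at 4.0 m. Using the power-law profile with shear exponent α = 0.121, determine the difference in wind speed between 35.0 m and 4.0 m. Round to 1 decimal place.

3.4 m/s

Power law: V₂ = V₁ · (z₂/z₁)^α = 11.3 × (8.7500)^0.121 = 14.6913 m/s
ΔV = 14.6913 − 11.3 = 3.3913 m/s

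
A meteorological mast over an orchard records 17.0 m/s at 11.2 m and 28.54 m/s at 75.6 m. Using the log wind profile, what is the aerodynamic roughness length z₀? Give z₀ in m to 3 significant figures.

Log law: V(z) ∝ ln(z/z₀). With r = V₁/V₂ = 17.0/28.54 = 0.59566,
r · ln(z₂/z₀) = ln(z₁/z₀) ⇒ ln z₀ = (ln z₁ − r·ln z₂)/(1 − r)
ln z₀ = (2.41591 − 0.59566×4.32546) / 0.40434 = -0.3971
z₀ = exp(-0.3971) = 0.6723 m

z₀ ≈ 0.672 m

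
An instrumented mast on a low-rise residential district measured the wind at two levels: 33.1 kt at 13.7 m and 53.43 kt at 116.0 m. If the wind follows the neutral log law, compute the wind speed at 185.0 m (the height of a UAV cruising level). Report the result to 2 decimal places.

57.87 kt

Log law: V ∝ ln(z/z₀). From the pair, with r = V₁/V₂ = 0.61950,
ln z₀ = (ln z₁ − r·ln z₂)/(1 − r) = (2.6174 − 0.61950×4.7536)/0.38050 = -0.8606 → z₀ = 0.4229 m
V₃ = V₁ · ln(z₃/z₀)/ln(z₁/z₀) = 33.1 × 6.0810/3.4780 = 57.8722 kt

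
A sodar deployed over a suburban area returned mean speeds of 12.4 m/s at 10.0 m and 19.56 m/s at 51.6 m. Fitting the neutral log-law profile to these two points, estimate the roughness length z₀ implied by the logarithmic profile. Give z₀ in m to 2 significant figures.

Log law: V(z) ∝ ln(z/z₀). With r = V₁/V₂ = 12.4/19.56 = 0.63395,
r · ln(z₂/z₀) = ln(z₁/z₀) ⇒ ln z₀ = (ln z₁ − r·ln z₂)/(1 − r)
ln z₀ = (2.30259 − 0.63395×3.94352) / 0.36605 = -0.5393
z₀ = exp(-0.5393) = 0.5832 m

z₀ ≈ 0.58 m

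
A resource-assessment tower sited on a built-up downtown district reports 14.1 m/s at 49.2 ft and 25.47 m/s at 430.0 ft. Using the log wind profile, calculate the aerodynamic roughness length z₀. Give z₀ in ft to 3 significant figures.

z₀ ≈ 3.35 ft

Log law: V(z) ∝ ln(z/z₀). With r = V₁/V₂ = 14.1/25.47 = 0.55359,
r · ln(z₂/z₀) = ln(z₁/z₀) ⇒ ln z₀ = (ln z₁ − r·ln z₂)/(1 − r)
ln z₀ = (3.89589 − 0.55359×6.06379) / 0.44641 = 1.2075
z₀ = exp(1.2075) = 3.345 ft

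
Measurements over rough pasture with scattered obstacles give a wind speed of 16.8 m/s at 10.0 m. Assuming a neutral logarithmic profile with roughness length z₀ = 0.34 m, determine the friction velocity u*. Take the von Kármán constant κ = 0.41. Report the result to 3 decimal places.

u* ≈ 2.037 m/s

Log law: V(z) = (u*/κ) · ln(z/z₀) ⇒ u* = κ · V / ln(z/z₀)
u* = 0.41 × 16.8 / ln(10.0/0.34) = 0.41 × 16.8 / 3.3814
   = 6.8880 / 3.3814 = 2.0370 m/s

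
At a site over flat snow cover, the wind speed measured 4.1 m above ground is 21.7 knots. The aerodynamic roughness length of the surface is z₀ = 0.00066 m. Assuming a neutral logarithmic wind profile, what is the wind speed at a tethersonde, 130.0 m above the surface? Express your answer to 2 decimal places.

30.29 knots

Log law: V(z) ∝ ln(z/z₀), so V₂/V₁ = ln(z₂/z₀) / ln(z₁/z₀).
ln(130.0/0.00066) = 12.1908, ln(4.1/0.00066) = 8.7343
V₂ = 21.7 × 12.1908/8.7343 = 21.7 × 1.3957 = 30.2877 knots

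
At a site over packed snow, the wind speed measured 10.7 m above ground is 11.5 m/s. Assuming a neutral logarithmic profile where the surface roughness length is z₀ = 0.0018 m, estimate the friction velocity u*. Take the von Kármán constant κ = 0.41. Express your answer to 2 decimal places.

u* ≈ 0.54 m/s

Log law: V(z) = (u*/κ) · ln(z/z₀) ⇒ u* = κ · V / ln(z/z₀)
u* = 0.41 × 11.5 / ln(10.7/0.0018) = 0.41 × 11.5 / 8.6902
   = 4.7150 / 8.6902 = 0.5426 m/s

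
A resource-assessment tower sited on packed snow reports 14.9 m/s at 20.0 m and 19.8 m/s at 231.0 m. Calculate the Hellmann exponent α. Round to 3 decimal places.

α ≈ 0.116

Power law: V₂/V₁ = (z₂/z₁)^α ⇒ α = ln(V₂/V₁) / ln(z₂/z₁)
α = ln(19.8/14.9) / ln(231.0/20.0) = ln(1.3289) / ln(11.5500)
  = 0.28432 / 2.44669 = 0.11621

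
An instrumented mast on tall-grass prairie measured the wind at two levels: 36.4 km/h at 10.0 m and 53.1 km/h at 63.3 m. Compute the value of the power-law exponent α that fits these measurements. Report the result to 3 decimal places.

α ≈ 0.205

Power law: V₂/V₁ = (z₂/z₁)^α ⇒ α = ln(V₂/V₁) / ln(z₂/z₁)
α = ln(53.1/36.4) / ln(63.3/10.0) = ln(1.4588) / ln(6.3300)
  = 0.37761 / 1.84530 = 0.20463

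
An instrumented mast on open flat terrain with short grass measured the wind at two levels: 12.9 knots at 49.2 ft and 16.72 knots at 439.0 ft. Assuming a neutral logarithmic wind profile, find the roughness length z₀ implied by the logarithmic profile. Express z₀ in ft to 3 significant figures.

z₀ ≈ 0.0304 ft

Log law: V(z) ∝ ln(z/z₀). With r = V₁/V₂ = 12.9/16.72 = 0.77153,
r · ln(z₂/z₀) = ln(z₁/z₀) ⇒ ln z₀ = (ln z₁ − r·ln z₂)/(1 − r)
ln z₀ = (3.89589 − 0.77153×6.08450) / 0.22847 = -3.4949
z₀ = exp(-3.4949) = 0.03035 ft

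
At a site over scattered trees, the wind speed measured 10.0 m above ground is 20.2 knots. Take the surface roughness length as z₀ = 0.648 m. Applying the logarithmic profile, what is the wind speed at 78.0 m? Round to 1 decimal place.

35.4 knots

Log law: V(z) ∝ ln(z/z₀), so V₂/V₁ = ln(z₂/z₀) / ln(z₁/z₀).
ln(78.0/0.648) = 4.7906, ln(10.0/0.648) = 2.7364
V₂ = 20.2 × 4.7906/2.7364 = 20.2 × 1.7507 = 35.3632 knots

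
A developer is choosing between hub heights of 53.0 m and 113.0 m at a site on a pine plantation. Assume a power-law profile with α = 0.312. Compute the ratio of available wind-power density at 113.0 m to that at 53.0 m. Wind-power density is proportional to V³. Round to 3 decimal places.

2.031

Speed ratio: V_B/V_A = (z_B/z_A)^α = (113.0/53.0)^0.312 = (2.1321)^0.312 = 1.26645
Power-density ratio: P_B/P_A = (V_B/V_A)³ = (1.26645)³ = 2.03123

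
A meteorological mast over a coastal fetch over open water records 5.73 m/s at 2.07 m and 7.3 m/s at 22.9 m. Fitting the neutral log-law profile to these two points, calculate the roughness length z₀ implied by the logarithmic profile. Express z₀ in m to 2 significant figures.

Log law: V(z) ∝ ln(z/z₀). With r = V₁/V₂ = 5.73/7.3 = 0.78493,
r · ln(z₂/z₀) = ln(z₁/z₀) ⇒ ln z₀ = (ln z₁ − r·ln z₂)/(1 − r)
ln z₀ = (0.72755 − 0.78493×3.13114) / 0.21507 = -8.0448
z₀ = exp(-8.0448) = 0.0003208 m

z₀ ≈ 0.00032 m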